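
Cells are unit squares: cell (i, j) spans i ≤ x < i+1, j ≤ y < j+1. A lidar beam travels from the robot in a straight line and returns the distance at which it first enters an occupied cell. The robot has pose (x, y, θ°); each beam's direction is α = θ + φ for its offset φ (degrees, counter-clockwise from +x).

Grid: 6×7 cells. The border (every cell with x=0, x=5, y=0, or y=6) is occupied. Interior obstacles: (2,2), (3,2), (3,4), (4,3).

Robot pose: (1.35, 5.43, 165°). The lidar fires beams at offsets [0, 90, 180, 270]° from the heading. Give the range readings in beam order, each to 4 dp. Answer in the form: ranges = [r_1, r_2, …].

beam 1: φ=0°, α=165°
  cosα=-0.9659 sinα=0.2588 | (1,5) | tMaxX 0.3623 tMaxY 2.2023 | tΔX 1.0353 tΔY 3.8637
    t=0.3623 [x] (0,5) — stop
  → r_1 = 0.3623
beam 2: φ=90°, α=255°
  cosα=-0.2588 sinα=-0.9659 | (1,5) | tMaxX 1.3523 tMaxY 0.4452 | tΔX 3.8637 tΔY 1.0353
    t=0.4452 [y] (1,4)
    t=1.3523 [x] (0,4) — stop
  → r_2 = 1.3523
beam 3: φ=180°, α=345°
  cosα=0.9659 sinα=-0.2588 | (1,5) | tMaxX 0.6729 tMaxY 1.6614 | tΔX 1.0353 tΔY 3.8637
    t=0.6729 [x] (2,5)
    t=1.6614 [y] (2,4)
    t=1.7082 [x] (3,4) — stop
  → r_3 = 1.7082
beam 4: φ=270°, α=75°
  cosα=0.2588 sinα=0.9659 | (1,5) | tMaxX 2.5114 tMaxY 0.5901 | tΔX 3.8637 tΔY 1.0353
    t=0.5901 [y] (1,6) — stop
  → r_4 = 0.5901

ranges = [0.3623, 1.3523, 1.7082, 0.5901]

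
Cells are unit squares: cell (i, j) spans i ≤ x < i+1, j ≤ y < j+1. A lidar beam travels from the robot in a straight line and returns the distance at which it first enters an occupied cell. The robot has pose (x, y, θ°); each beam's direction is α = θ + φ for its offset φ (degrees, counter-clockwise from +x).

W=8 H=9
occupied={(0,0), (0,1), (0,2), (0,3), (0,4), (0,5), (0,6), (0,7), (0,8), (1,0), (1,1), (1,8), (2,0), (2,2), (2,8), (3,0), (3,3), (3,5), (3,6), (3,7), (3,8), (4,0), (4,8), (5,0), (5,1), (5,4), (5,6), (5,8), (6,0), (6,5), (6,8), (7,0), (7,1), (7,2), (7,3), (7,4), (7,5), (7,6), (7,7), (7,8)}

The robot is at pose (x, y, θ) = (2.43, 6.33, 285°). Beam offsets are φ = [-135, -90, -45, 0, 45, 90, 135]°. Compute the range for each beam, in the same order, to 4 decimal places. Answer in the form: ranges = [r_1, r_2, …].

ranges = [1.6512, 1.4804, 2.8600, 2.4122, 0.6582, 0.5901, 1.1400]

beam 1: φ=-135°, α=150°
  cosα=-0.8660 sinα=0.5000 | (2,6) | tMaxX 0.4965 tMaxY 1.3400 | tΔX 1.1547 tΔY 2.0000
    t=0.4965 [x] (1,6)
    t=1.3400 [y] (1,7)
    t=1.6512 [x] (0,7) — stop
  → r_1 = 1.6512
beam 2: φ=-90°, α=195°
  cosα=-0.9659 sinα=-0.2588 | (2,6) | tMaxX 0.4452 tMaxY 1.2750 | tΔX 1.0353 tΔY 3.8637
    t=0.4452 [x] (1,6)
    t=1.2750 [y] (1,5)
    t=1.4804 [x] (0,5) — stop
  → r_2 = 1.4804
beam 3: φ=-45°, α=240°
  cosα=-0.5000 sinα=-0.8660 | (2,6) | tMaxX 0.8600 tMaxY 0.3811 | tΔX 2.0000 tΔY 1.1547
    t=0.3811 [y] (2,5)
    t=0.8600 [x] (1,5)
    t=1.5358 [y] (1,4)
    t=2.6905 [y] (1,3)
    t=2.8600 [x] (0,3) — stop
  → r_3 = 2.8600
beam 4: φ=0°, α=285°
  cosα=0.2588 sinα=-0.9659 | (2,6) | tMaxX 2.2023 tMaxY 0.3416 | tΔX 3.8637 tΔY 1.0353
    t=0.3416 [y] (2,5)
    t=1.3769 [y] (2,4)
    t=2.2023 [x] (3,4)
    t=2.4122 [y] (3,3) — stop
  → r_4 = 2.4122
beam 5: φ=45°, α=330°
  cosα=0.8660 sinα=-0.5000 | (2,6) | tMaxX 0.6582 tMaxY 0.6600 | tΔX 1.1547 tΔY 2.0000
    t=0.6582 [x] (3,6) — stop
  → r_5 = 0.6582
beam 6: φ=90°, α=15°
  cosα=0.9659 sinα=0.2588 | (2,6) | tMaxX 0.5901 tMaxY 2.5887 | tΔX 1.0353 tΔY 3.8637
    t=0.5901 [x] (3,6) — stop
  → r_6 = 0.5901
beam 7: φ=135°, α=60°
  cosα=0.5000 sinα=0.8660 | (2,6) | tMaxX 1.1400 tMaxY 0.7736 | tΔX 2.0000 tΔY 1.1547
    t=0.7736 [y] (2,7)
    t=1.1400 [x] (3,7) — stop
  → r_7 = 1.1400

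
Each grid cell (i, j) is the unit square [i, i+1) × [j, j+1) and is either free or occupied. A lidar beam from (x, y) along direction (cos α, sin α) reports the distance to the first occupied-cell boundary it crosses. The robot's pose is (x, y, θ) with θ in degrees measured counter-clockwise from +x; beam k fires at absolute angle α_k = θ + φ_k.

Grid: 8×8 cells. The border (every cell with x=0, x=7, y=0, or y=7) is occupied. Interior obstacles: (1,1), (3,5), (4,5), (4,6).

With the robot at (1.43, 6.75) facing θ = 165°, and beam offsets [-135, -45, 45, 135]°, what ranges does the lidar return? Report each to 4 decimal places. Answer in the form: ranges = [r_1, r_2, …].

ranges = [0.5000, 0.2887, 0.4965, 6.6395]

beam 1: φ=-135°, α=30°
  direction (0.8660, 0.5000); cell (1,6); t to first gridline: x 0.6582, y 0.5000 (then +1.1547 / +2.0000)
    (1,7) via y @ 0.5000  # hit
  → r_1 = 0.5000
beam 2: φ=-45°, α=120°
  direction (-0.5000, 0.8660); cell (1,6); t to first gridline: x 0.8600, y 0.2887 (then +2.0000 / +1.1547)
    (1,7) via y @ 0.2887  # hit
  → r_2 = 0.2887
beam 3: φ=45°, α=210°
  direction (-0.8660, -0.5000); cell (1,6); t to first gridline: x 0.4965, y 1.5000 (then +1.1547 / +2.0000)
    (0,6) via x @ 0.4965  # hit
  → r_3 = 0.4965
beam 4: φ=135°, α=300°
  direction (0.5000, -0.8660); cell (1,6); t to first gridline: x 1.1400, y 0.8660 (then +2.0000 / +1.1547)
    (1,5) via y @ 0.8660
    (2,5) via x @ 1.1400
    (2,4) via y @ 2.0207
    (3,4) via x @ 3.1400
    (3,3) via y @ 3.1754
    (3,2) via y @ 4.3301
    (4,2) via x @ 5.1400
    (4,1) via y @ 5.4848
    (4,0) via y @ 6.6395  # hit
  → r_4 = 6.6395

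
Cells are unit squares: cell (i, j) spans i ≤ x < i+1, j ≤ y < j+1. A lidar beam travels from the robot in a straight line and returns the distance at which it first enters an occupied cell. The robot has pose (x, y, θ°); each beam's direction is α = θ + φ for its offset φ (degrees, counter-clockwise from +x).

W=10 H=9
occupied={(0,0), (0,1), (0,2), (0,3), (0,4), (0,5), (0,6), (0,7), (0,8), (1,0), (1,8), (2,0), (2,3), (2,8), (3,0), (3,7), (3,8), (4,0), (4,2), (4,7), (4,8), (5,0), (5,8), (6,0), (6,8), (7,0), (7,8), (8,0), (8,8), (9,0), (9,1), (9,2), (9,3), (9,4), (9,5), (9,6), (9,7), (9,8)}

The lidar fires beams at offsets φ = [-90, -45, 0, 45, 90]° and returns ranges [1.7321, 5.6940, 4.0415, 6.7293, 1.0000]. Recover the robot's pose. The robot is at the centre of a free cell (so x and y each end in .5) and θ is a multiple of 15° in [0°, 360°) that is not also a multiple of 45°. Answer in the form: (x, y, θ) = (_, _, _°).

The pose lattice has 52·16 = 832 candidates. Test each by forward raycasting.
  (4.5, 5.5, 105°): beam 1 = 4.6587 ≠ 1.7321 ✗
  (5.5, 5.5, 300°): beam 1 = 3.0000 ≠ 1.7321 ✗
  (6.5, 3.5, 285°): beam 1 = 1.9319 ≠ 1.7321 ✗
  (5.5, 1.5, 210°): beam 1 = 1.0000 ≠ 1.7321 ✗
  …
  (2.5, 6.5, 300°): r_1=1.7321, r_2=5.6940, r_3=4.0415, r_4=6.7293, r_5=1.0000 — all match ✓
No second candidate reproduces the full scan.

(x, y, θ) = (2.5, 6.5, 300°)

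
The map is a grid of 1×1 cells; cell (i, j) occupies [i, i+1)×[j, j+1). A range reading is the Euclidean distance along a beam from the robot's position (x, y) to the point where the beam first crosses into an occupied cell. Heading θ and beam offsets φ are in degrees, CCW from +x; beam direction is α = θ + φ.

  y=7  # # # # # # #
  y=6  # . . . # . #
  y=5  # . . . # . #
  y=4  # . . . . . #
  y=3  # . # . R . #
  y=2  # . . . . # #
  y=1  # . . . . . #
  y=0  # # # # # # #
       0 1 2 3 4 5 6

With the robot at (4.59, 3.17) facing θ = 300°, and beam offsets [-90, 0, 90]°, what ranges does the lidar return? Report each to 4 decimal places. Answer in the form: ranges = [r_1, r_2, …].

ranges = [4.1454, 0.8200, 1.6281]

beam 1: φ=-90°, α=210°
  direction (-0.8660, -0.5000); cell (4,3); t to first gridline: x 0.6813, y 0.3400 (then +1.1547 / +2.0000)
    (4,2) via y @ 0.3400
    (3,2) via x @ 0.6813
    (2,2) via x @ 1.8360
    (2,1) via y @ 2.3400
    (1,1) via x @ 2.9907
    (0,1) via x @ 4.1454  # hit
  → r_1 = 4.1454
beam 2: φ=0°, α=300°
  direction (0.5000, -0.8660); cell (4,3); t to first gridline: x 0.8200, y 0.1963 (then +2.0000 / +1.1547)
    (4,2) via y @ 0.1963
    (5,2) via x @ 0.8200  # hit
  → r_2 = 0.8200
beam 3: φ=90°, α=30°
  direction (0.8660, 0.5000); cell (4,3); t to first gridline: x 0.4734, y 1.6600 (then +1.1547 / +2.0000)
    (5,3) via x @ 0.4734
    (6,3) via x @ 1.6281  # hit
  → r_3 = 1.6281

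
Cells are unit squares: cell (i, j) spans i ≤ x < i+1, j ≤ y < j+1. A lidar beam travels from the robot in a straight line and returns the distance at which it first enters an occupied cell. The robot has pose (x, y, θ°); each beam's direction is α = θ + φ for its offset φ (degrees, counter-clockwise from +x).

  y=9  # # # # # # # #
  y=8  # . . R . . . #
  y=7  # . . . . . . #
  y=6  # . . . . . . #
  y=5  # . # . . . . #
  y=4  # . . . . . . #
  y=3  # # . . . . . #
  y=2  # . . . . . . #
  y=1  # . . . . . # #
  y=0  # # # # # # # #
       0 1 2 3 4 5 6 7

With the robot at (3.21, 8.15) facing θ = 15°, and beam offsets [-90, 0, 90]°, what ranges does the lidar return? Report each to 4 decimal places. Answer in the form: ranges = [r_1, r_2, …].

beam 1: φ=-90°, α=285°
  d=(0.2588,-0.9659)  start (3,8)  tX=3.0523 tY=0.1553  stride 1/|dx|=3.8637 1/|dy|=1.0353
    cross y-line → (3,7), t=0.1553
    cross y-line → (3,6), t=1.1906
    cross y-line → (3,5), t=2.2258
    cross x-line → (4,5), t=3.0523
    cross y-line → (4,4), t=3.2611
    cross y-line → (4,3), t=4.2964
    cross y-line → (4,2), t=5.3317
    cross y-line → (4,1), t=6.3669
    cross x-line → (5,1), t=6.9160
    cross y-line → (5,0), t=7.4022 (wall)
  → r_1 = 7.4022
beam 2: φ=0°, α=15°
  d=(0.9659,0.2588)  start (3,8)  tX=0.8179 tY=3.2841  stride 1/|dx|=1.0353 1/|dy|=3.8637
    cross x-line → (4,8), t=0.8179
    cross x-line → (5,8), t=1.8531
    cross x-line → (6,8), t=2.8884
    cross y-line → (6,9), t=3.2841 (wall)
  → r_2 = 3.2841
beam 3: φ=90°, α=105°
  d=(-0.2588,0.9659)  start (3,8)  tX=0.8114 tY=0.8800  stride 1/|dx|=3.8637 1/|dy|=1.0353
    cross x-line → (2,8), t=0.8114
    cross y-line → (2,9), t=0.8800 (wall)
  → r_3 = 0.8800

ranges = [7.4022, 3.2841, 0.8800]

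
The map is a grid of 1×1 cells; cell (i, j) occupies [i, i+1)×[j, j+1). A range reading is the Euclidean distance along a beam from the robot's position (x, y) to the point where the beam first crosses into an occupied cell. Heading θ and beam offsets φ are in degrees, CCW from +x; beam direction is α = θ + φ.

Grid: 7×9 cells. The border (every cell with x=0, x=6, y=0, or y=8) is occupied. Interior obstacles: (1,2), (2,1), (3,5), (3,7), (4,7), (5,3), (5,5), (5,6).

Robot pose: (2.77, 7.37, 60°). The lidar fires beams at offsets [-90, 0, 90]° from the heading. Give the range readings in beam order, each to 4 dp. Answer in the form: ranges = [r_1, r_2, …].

ranges = [0.2656, 0.4600, 1.2600]

beam 1: φ=-90°, α=330°
  d=(0.8660,-0.5000)  start (2,7)  tX=0.2656 tY=0.7400  stride 1/|dx|=1.1547 1/|dy|=2.0000
    cross x-line → (3,7), t=0.2656 (wall)
  → r_1 = 0.2656
beam 2: φ=0°, α=60°
  d=(0.5000,0.8660)  start (2,7)  tX=0.4600 tY=0.7275  stride 1/|dx|=2.0000 1/|dy|=1.1547
    cross x-line → (3,7), t=0.4600 (wall)
  → r_2 = 0.4600
beam 3: φ=90°, α=150°
  d=(-0.8660,0.5000)  start (2,7)  tX=0.8891 tY=1.2600  stride 1/|dx|=1.1547 1/|dy|=2.0000
    cross x-line → (1,7), t=0.8891
    cross y-line → (1,8), t=1.2600 (wall)
  → r_3 = 1.2600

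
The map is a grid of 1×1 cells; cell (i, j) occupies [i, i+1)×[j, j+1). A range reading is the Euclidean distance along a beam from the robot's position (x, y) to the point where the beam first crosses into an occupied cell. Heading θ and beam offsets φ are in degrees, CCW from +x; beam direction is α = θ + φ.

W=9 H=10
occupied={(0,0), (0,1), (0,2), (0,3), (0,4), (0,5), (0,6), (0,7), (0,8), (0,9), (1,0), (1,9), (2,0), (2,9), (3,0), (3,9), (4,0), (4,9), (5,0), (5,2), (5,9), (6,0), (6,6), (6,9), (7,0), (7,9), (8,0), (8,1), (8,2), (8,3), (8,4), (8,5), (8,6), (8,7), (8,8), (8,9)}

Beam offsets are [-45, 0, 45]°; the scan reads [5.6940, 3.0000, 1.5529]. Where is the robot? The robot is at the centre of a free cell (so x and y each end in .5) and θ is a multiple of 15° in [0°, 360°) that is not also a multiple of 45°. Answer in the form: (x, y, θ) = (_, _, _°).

(x, y, θ) = (2.5, 3.5, 120°)

The pose lattice has 54·16 = 864 candidates. Test each by forward raycasting.
  (2.5, 2.5, 150°): beam 1 = 5.7956 ≠ 5.6940 ✗
  (5.5, 4.5, 255°): beam 1 = 5.1962 ≠ 5.6940 ✗
  (6.5, 4.5, 195°): beam 1 = 6.3509 ≠ 5.6940 ✗
  (6.5, 1.5, 210°): beam 2 = 1.0000 ≠ 3.0000 ✗
  …
  (2.5, 3.5, 120°): r_1=5.6940, r_2=3.0000, r_3=1.5529 — all match ✓
Only this pose fits every beam.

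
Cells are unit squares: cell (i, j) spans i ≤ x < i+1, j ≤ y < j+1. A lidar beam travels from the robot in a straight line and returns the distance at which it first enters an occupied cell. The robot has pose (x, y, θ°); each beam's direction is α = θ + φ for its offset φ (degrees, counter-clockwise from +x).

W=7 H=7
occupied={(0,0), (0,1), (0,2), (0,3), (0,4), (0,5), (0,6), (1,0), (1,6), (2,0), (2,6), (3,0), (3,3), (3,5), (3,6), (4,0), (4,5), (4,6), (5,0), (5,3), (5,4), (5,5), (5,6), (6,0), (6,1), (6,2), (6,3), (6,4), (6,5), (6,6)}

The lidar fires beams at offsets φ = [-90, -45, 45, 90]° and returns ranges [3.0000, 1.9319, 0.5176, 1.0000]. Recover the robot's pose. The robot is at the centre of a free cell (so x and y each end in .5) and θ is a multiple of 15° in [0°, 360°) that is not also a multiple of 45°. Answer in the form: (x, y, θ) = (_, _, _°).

(x, y, θ) = (1.5, 2.5, 150°)

Enumerate (i+0.5, j+0.5, θ) over the 19 free cells and 16 admissible headings. For each, cast all 4 beams and compare to the given ranges.
  (3.5, 4.5, 75°): beam 1 = 1.5529 ≠ 3.0000 ✗
  (2.5, 4.5, 195°): beam 1 = 1.5529 ≠ 3.0000 ✗
  (2.5, 2.5, 150°): beam 1 = 1.0000 ≠ 3.0000 ✗
  …
  (1.5, 2.5, 150°): r_1=3.0000, r_2=1.9319, r_3=0.5176, r_4=1.0000 — all match ✓
No second candidate reproduces the full scan.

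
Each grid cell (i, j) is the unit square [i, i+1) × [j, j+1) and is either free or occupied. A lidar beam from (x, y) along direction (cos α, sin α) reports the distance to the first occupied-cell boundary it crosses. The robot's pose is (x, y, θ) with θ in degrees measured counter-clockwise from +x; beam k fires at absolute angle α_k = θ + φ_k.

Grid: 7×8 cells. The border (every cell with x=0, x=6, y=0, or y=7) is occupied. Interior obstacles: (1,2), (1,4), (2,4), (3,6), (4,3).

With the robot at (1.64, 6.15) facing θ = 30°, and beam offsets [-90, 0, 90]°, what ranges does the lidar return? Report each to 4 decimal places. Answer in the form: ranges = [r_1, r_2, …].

beam 1: φ=-90°, α=300°
  direction (0.5000, -0.8660); cell (1,6); t to first gridline: x 0.7200, y 0.1732 (then +2.0000 / +1.1547)
    (1,5) via y @ 0.1732
    (2,5) via x @ 0.7200
    (2,4) via y @ 1.3279  # hit
  → r_1 = 1.3279
beam 2: φ=0°, α=30°
  direction (0.8660, 0.5000); cell (1,6); t to first gridline: x 0.4157, y 1.7000 (then +1.1547 / +2.0000)
    (2,6) via x @ 0.4157
    (3,6) via x @ 1.5704  # hit
  → r_2 = 1.5704
beam 3: φ=90°, α=120°
  direction (-0.5000, 0.8660); cell (1,6); t to first gridline: x 1.2800, y 0.9815 (then +2.0000 / +1.1547)
    (1,7) via y @ 0.9815  # hit
  → r_3 = 0.9815

ranges = [1.3279, 1.5704, 0.9815]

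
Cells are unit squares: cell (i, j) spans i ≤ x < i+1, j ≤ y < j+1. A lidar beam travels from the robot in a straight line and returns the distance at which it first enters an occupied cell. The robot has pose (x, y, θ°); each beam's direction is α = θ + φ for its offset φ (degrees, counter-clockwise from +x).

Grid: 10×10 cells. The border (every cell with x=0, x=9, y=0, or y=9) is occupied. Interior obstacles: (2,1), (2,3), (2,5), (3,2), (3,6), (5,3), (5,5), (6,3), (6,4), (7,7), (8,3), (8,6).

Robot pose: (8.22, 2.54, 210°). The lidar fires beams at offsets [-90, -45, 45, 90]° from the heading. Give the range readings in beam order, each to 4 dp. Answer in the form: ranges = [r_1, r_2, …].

ranges = [2.4400, 1.7773, 1.5943, 1.5600]

beam 1: φ=-90°, α=120°
  cosα=-0.5000 sinα=0.8660 | (8,2) | tMaxX 0.4400 tMaxY 0.5312 | tΔX 2.0000 tΔY 1.1547
    t=0.4400 [x] (7,2)
    t=0.5312 [y] (7,3)
    t=1.6859 [y] (7,4)
    t=2.4400 [x] (6,4) — stop
  → r_1 = 2.4400
beam 2: φ=-45°, α=165°
  cosα=-0.9659 sinα=0.2588 | (8,2) | tMaxX 0.2278 tMaxY 1.7773 | tΔX 1.0353 tΔY 3.8637
    t=0.2278 [x] (7,2)
    t=1.2630 [x] (6,2)
    t=1.7773 [y] (6,3) — stop
  → r_2 = 1.7773
beam 3: φ=45°, α=255°
  cosα=-0.2588 sinα=-0.9659 | (8,2) | tMaxX 0.8500 tMaxY 0.5590 | tΔX 3.8637 tΔY 1.0353
    t=0.5590 [y] (8,1)
    t=0.8500 [x] (7,1)
    t=1.5943 [y] (7,0) — stop
  → r_3 = 1.5943
beam 4: φ=90°, α=300°
  cosα=0.5000 sinα=-0.8660 | (8,2) | tMaxX 1.5600 tMaxY 0.6235 | tΔX 2.0000 tΔY 1.1547
    t=0.6235 [y] (8,1)
    t=1.5600 [x] (9,1) — stop
  → r_4 = 1.5600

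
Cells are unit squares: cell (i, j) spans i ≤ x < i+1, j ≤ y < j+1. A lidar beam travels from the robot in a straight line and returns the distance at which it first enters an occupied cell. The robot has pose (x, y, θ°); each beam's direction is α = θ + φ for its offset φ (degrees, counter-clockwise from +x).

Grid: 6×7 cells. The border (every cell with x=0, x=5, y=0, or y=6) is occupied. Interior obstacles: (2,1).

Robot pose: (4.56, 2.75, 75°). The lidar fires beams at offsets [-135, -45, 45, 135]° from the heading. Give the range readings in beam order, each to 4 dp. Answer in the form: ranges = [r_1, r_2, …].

beam 1: φ=-135°, α=300°
  direction (0.5000, -0.8660); cell (4,2); t to first gridline: x 0.8800, y 0.8660 (then +2.0000 / +1.1547)
    (4,1) via y @ 0.8660
    (5,1) via x @ 0.8800  # hit
  → r_1 = 0.8800
beam 2: φ=-45°, α=30°
  direction (0.8660, 0.5000); cell (4,2); t to first gridline: x 0.5081, y 0.5000 (then +1.1547 / +2.0000)
    (4,3) via y @ 0.5000
    (5,3) via x @ 0.5081  # hit
  → r_2 = 0.5081
beam 3: φ=45°, α=120°
  direction (-0.5000, 0.8660); cell (4,2); t to first gridline: x 1.1200, y 0.2887 (then +2.0000 / +1.1547)
    (4,3) via y @ 0.2887
    (3,3) via x @ 1.1200
    (3,4) via y @ 1.4434
    (3,5) via y @ 2.5981
    (2,5) via x @ 3.1200
    (2,6) via y @ 3.7528  # hit
  → r_3 = 3.7528
beam 4: φ=135°, α=210°
  direction (-0.8660, -0.5000); cell (4,2); t to first gridline: x 0.6466, y 1.5000 (then +1.1547 / +2.0000)
    (3,2) via x @ 0.6466
    (3,1) via y @ 1.5000
    (2,1) via x @ 1.8013  # hit
  → r_4 = 1.8013

ranges = [0.8800, 0.5081, 3.7528, 1.8013]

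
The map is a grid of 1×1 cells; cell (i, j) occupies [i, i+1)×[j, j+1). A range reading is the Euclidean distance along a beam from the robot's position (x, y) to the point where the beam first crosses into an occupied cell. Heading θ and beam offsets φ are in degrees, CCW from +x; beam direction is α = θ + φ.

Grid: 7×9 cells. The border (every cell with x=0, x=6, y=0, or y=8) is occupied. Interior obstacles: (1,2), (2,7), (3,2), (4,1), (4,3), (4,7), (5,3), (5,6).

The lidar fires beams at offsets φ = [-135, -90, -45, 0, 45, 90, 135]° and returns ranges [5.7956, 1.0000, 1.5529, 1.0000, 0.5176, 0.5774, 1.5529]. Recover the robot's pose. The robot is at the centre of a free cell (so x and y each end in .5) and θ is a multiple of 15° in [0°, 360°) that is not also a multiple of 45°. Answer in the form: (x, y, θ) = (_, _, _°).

(x, y, θ) = (2.5, 1.5, 210°)

The pose lattice has 27·16 = 432 candidates. Test each by forward raycasting.
  (1.5, 6.5, 255°): beam 1 = 1.0000 ≠ 5.7956 ✗
  (1.5, 7.5, 30°): beam 1 = 1.9319 ≠ 5.7956 ✗
  (1.5, 5.5, 210°): beam 1 = 1.9319 ≠ 5.7956 ✗
  …
  (2.5, 1.5, 210°): r_1=5.7956, r_2=1.0000, r_3=1.5529, r_4=1.0000, r_5=0.5176, r_6=0.5774, r_7=1.5529 — all match ✓
No second candidate reproduces the full scan.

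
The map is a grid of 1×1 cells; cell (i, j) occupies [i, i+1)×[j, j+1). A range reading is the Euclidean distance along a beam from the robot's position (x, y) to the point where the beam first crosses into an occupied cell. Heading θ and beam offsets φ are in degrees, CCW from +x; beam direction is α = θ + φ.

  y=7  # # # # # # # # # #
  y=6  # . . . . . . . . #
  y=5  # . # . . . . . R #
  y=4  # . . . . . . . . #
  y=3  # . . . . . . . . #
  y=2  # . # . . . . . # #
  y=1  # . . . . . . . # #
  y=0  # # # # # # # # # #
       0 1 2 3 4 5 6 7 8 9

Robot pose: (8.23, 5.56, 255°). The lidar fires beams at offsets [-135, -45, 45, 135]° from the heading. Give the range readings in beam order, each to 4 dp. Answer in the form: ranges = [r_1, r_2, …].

beam 1: φ=-135°, α=120°
  dir = (cos 120°, sin 120°) = (-0.5000, 0.8660); from cell (8,5)
  next x-line at t=0.4600, next y-line at t=0.5081; Δt_x=2.0000, Δt_y=1.1547
    x: enter (7,5) at t=0.4600
    y: enter (7,6) at t=0.5081
    y: enter (7,7) at t=1.6628 ← occupied
  → r_1 = 1.6628
beam 2: φ=-45°, α=210°
  dir = (cos 210°, sin 210°) = (-0.8660, -0.5000); from cell (8,5)
  next x-line at t=0.2656, next y-line at t=1.1200; Δt_x=1.1547, Δt_y=2.0000
    x: enter (7,5) at t=0.2656
    y: enter (7,4) at t=1.1200
    x: enter (6,4) at t=1.4203
    x: enter (5,4) at t=2.5750
    y: enter (5,3) at t=3.1200
    x: enter (4,3) at t=3.7297
    x: enter (3,3) at t=4.8844
    y: enter (3,2) at t=5.1200
    x: enter (2,2) at t=6.0391 ← occupied
  → r_2 = 6.0391
beam 3: φ=45°, α=300°
  dir = (cos 300°, sin 300°) = (0.5000, -0.8660); from cell (8,5)
  next x-line at t=1.5400, next y-line at t=0.6466; Δt_x=2.0000, Δt_y=1.1547
    y: enter (8,4) at t=0.6466
    x: enter (9,4) at t=1.5400 ← occupied
  → r_3 = 1.5400
beam 4: φ=135°, α=30°
  dir = (cos 30°, sin 30°) = (0.8660, 0.5000); from cell (8,5)
  next x-line at t=0.8891, next y-line at t=0.8800; Δt_x=1.1547, Δt_y=2.0000
    y: enter (8,6) at t=0.8800
    x: enter (9,6) at t=0.8891 ← occupied
  → r_4 = 0.8891

ranges = [1.6628, 6.0391, 1.5400, 0.8891]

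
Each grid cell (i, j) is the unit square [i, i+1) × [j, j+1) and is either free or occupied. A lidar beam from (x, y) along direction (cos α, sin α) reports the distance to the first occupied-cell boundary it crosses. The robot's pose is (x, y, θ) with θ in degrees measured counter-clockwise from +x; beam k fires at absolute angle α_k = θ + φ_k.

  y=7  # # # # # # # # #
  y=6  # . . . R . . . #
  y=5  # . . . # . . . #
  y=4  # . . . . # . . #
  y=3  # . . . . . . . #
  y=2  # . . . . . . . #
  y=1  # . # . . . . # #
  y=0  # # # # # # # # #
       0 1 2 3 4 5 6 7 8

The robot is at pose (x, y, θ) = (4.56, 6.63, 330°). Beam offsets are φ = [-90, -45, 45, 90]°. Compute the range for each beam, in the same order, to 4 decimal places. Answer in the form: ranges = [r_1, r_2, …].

beam 1: φ=-90°, α=240°
  dir = (cos 240°, sin 240°) = (-0.5000, -0.8660); from cell (4,6)
  next x-line at t=1.1200, next y-line at t=0.7275; Δt_x=2.0000, Δt_y=1.1547
    y: enter (4,5) at t=0.7275 ← occupied
  → r_1 = 0.7275
beam 2: φ=-45°, α=285°
  dir = (cos 285°, sin 285°) = (0.2588, -0.9659); from cell (4,6)
  next x-line at t=1.7000, next y-line at t=0.6522; Δt_x=3.8637, Δt_y=1.0353
    y: enter (4,5) at t=0.6522 ← occupied
  → r_2 = 0.6522
beam 3: φ=45°, α=15°
  dir = (cos 15°, sin 15°) = (0.9659, 0.2588); from cell (4,6)
  next x-line at t=0.4555, next y-line at t=1.4296; Δt_x=1.0353, Δt_y=3.8637
    x: enter (5,6) at t=0.4555
    y: enter (5,7) at t=1.4296 ← occupied
  → r_3 = 1.4296
beam 4: φ=90°, α=60°
  dir = (cos 60°, sin 60°) = (0.5000, 0.8660); from cell (4,6)
  next x-line at t=0.8800, next y-line at t=0.4272; Δt_x=2.0000, Δt_y=1.1547
    y: enter (4,7) at t=0.4272 ← occupied
  → r_4 = 0.4272

ranges = [0.7275, 0.6522, 1.4296, 0.4272]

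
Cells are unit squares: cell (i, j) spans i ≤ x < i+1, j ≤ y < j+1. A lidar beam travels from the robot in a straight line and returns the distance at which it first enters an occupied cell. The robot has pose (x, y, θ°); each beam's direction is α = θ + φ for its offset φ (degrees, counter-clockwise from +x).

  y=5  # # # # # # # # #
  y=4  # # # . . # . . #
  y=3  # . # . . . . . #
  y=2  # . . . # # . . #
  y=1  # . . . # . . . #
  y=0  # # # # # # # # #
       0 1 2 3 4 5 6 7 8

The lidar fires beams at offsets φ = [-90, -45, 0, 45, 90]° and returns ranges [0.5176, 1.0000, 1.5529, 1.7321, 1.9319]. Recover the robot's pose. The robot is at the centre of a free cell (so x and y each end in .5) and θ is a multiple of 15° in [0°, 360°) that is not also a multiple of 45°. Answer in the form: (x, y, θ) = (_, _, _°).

(x, y, θ) = (7.5, 3.5, 105°)

The pose lattice has 21·16 = 336 candidates. Test each by forward raycasting.
  (6.5, 1.5, 30°): beam 1 = 0.5774 ≠ 0.5176 ✗
  (4.5, 3.5, 285°): beam 1 = 1.5529 ≠ 0.5176 ✗
  (3.5, 1.5, 330°): beam 1 = 0.5774 ≠ 0.5176 ✗
  (4.5, 3.5, 105°): beam 1 = 3.6235 ≠ 0.5176 ✗
  (1.5, 3.5, 285°): beam 3 = 2.5882 ≠ 1.5529 ✗
  …
  (7.5, 3.5, 105°): r_1=0.5176, r_2=1.0000, r_3=1.5529, r_4=1.7321, r_5=1.9319 — all match ✓
Unique over the lattice → pose = (7.5, 3.5, 105°).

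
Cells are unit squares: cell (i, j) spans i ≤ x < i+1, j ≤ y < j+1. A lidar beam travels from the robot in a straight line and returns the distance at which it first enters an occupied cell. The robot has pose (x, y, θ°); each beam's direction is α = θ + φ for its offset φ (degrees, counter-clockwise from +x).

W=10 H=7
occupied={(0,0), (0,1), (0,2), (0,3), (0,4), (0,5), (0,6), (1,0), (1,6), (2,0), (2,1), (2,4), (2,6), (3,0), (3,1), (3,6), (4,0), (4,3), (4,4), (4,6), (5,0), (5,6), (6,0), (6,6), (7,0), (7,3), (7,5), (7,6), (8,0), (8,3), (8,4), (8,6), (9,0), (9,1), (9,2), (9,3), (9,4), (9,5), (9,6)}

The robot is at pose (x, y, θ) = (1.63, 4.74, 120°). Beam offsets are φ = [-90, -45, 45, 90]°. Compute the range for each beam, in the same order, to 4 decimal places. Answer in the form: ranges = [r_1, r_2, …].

beam 1: φ=-90°, α=30°
  cosα=0.8660 sinα=0.5000 | (1,4) | tMaxX 0.4272 tMaxY 0.5200 | tΔX 1.1547 tΔY 2.0000
    t=0.4272 [x] (2,4) — stop
  → r_1 = 0.4272
beam 2: φ=-45°, α=75°
  cosα=0.2588 sinα=0.9659 | (1,4) | tMaxX 1.4296 tMaxY 0.2692 | tΔX 3.8637 tΔY 1.0353
    t=0.2692 [y] (1,5)
    t=1.3044 [y] (1,6) — stop
  → r_2 = 1.3044
beam 3: φ=45°, α=165°
  cosα=-0.9659 sinα=0.2588 | (1,4) | tMaxX 0.6522 tMaxY 1.0046 | tΔX 1.0353 tΔY 3.8637
    t=0.6522 [x] (0,4) — stop
  → r_3 = 0.6522
beam 4: φ=90°, α=210°
  cosα=-0.8660 sinα=-0.5000 | (1,4) | tMaxX 0.7275 tMaxY 1.4800 | tΔX 1.1547 tΔY 2.0000
    t=0.7275 [x] (0,4) — stop
  → r_4 = 0.7275

ranges = [0.4272, 1.3044, 0.6522, 0.7275]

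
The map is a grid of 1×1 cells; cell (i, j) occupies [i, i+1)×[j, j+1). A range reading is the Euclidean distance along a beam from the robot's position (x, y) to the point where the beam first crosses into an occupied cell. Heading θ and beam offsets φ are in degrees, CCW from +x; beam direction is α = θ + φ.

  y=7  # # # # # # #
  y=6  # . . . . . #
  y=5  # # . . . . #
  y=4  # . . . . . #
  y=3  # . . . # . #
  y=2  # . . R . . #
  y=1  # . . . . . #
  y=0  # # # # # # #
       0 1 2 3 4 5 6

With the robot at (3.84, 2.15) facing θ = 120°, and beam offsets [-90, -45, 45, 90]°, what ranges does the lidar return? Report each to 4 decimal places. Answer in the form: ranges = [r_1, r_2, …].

ranges = [2.4942, 0.8800, 2.9402, 2.3000]

beam 1: φ=-90°, α=30°
  d=(0.8660,0.5000)  start (3,2)  tX=0.1848 tY=1.7000  stride 1/|dx|=1.1547 1/|dy|=2.0000
    cross x-line → (4,2), t=0.1848
    cross x-line → (5,2), t=1.3395
    cross y-line → (5,3), t=1.7000
    cross x-line → (6,3), t=2.4942 (wall)
  → r_1 = 2.4942
beam 2: φ=-45°, α=75°
  d=(0.2588,0.9659)  start (3,2)  tX=0.6182 tY=0.8800  stride 1/|dx|=3.8637 1/|dy|=1.0353
    cross x-line → (4,2), t=0.6182
    cross y-line → (4,3), t=0.8800 (wall)
  → r_2 = 0.8800
beam 3: φ=45°, α=165°
  d=(-0.9659,0.2588)  start (3,2)  tX=0.8696 tY=3.2841  stride 1/|dx|=1.0353 1/|dy|=3.8637
    cross x-line → (2,2), t=0.8696
    cross x-line → (1,2), t=1.9049
    cross x-line → (0,2), t=2.9402 (wall)
  → r_3 = 2.9402
beam 4: φ=90°, α=210°
  d=(-0.8660,-0.5000)  start (3,2)  tX=0.9699 tY=0.3000  stride 1/|dx|=1.1547 1/|dy|=2.0000
    cross y-line → (3,1), t=0.3000
    cross x-line → (2,1), t=0.9699
    cross x-line → (1,1), t=2.1246
    cross y-line → (1,0), t=2.3000 (wall)
  → r_4 = 2.3000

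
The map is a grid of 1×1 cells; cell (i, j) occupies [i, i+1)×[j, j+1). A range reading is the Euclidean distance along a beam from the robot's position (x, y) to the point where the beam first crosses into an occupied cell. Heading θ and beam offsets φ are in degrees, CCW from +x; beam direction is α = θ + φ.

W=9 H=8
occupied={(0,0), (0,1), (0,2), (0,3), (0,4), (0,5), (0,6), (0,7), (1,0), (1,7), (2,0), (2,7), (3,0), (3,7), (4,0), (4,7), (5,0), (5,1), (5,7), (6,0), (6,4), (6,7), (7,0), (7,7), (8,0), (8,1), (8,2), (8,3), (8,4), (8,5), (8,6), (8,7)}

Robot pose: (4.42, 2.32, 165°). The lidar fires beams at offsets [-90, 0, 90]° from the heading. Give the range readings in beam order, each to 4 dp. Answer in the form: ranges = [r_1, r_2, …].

beam 1: φ=-90°, α=75°
  dir = (cos 75°, sin 75°) = (0.2588, 0.9659); from cell (4,2)
  next x-line at t=2.2409, next y-line at t=0.7040; Δt_x=3.8637, Δt_y=1.0353
    y: enter (4,3) at t=0.7040
    y: enter (4,4) at t=1.7393
    x: enter (5,4) at t=2.2409
    y: enter (5,5) at t=2.7745
    y: enter (5,6) at t=3.8098
    y: enter (5,7) at t=4.8451 ← occupied
  → r_1 = 4.8451
beam 2: φ=0°, α=165°
  dir = (cos 165°, sin 165°) = (-0.9659, 0.2588); from cell (4,2)
  next x-line at t=0.4348, next y-line at t=2.6273; Δt_x=1.0353, Δt_y=3.8637
    x: enter (3,2) at t=0.4348
    x: enter (2,2) at t=1.4701
    x: enter (1,2) at t=2.5054
    y: enter (1,3) at t=2.6273
    x: enter (0,3) at t=3.5406 ← occupied
  → r_2 = 3.5406
beam 3: φ=90°, α=255°
  dir = (cos 255°, sin 255°) = (-0.2588, -0.9659); from cell (4,2)
  next x-line at t=1.6228, next y-line at t=0.3313; Δt_x=3.8637, Δt_y=1.0353
    y: enter (4,1) at t=0.3313
    y: enter (4,0) at t=1.3666 ← occupied
  → r_3 = 1.3666

ranges = [4.8451, 3.5406, 1.3666]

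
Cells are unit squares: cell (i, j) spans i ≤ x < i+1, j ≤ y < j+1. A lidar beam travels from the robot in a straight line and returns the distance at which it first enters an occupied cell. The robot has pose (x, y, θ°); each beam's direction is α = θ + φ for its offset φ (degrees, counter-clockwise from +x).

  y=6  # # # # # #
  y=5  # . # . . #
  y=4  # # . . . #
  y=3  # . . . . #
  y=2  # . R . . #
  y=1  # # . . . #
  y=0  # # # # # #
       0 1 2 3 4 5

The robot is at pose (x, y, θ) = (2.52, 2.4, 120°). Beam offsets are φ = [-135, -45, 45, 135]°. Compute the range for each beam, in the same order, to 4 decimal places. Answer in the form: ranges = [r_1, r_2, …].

beam 1: φ=-135°, α=345°
  direction (0.9659, -0.2588); cell (2,2); t to first gridline: x 0.4969, y 1.5455 (then +1.0353 / +3.8637)
    (3,2) via x @ 0.4969
    (4,2) via x @ 1.5322
    (4,1) via y @ 1.5455
    (5,1) via x @ 2.5675  # hit
  → r_1 = 2.5675
beam 2: φ=-45°, α=75°
  direction (0.2588, 0.9659); cell (2,2); t to first gridline: x 1.8546, y 0.6212 (then +3.8637 / +1.0353)
    (2,3) via y @ 0.6212
    (2,4) via y @ 1.6564
    (3,4) via x @ 1.8546
    (3,5) via y @ 2.6917
    (3,6) via y @ 3.7270  # hit
  → r_2 = 3.7270
beam 3: φ=45°, α=165°
  direction (-0.9659, 0.2588); cell (2,2); t to first gridline: x 0.5383, y 2.3182 (then +1.0353 / +3.8637)
    (1,2) via x @ 0.5383
    (0,2) via x @ 1.5736  # hit
  → r_3 = 1.5736
beam 4: φ=135°, α=255°
  direction (-0.2588, -0.9659); cell (2,2); t to first gridline: x 2.0091, y 0.4141 (then +3.8637 / +1.0353)
    (2,1) via y @ 0.4141
    (2,0) via y @ 1.4494  # hit
  → r_4 = 1.4494

ranges = [2.5675, 3.7270, 1.5736, 1.4494]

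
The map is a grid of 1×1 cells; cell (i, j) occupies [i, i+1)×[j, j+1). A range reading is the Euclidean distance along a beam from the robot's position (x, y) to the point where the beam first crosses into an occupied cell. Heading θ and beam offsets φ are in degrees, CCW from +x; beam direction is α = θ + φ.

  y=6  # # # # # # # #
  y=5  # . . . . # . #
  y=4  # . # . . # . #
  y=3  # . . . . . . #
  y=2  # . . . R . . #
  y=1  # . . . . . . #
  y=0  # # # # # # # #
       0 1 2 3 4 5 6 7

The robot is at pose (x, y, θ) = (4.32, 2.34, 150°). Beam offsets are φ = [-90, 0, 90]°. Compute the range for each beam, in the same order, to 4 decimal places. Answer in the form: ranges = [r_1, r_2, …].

ranges = [1.9168, 3.8336, 1.5473]

beam 1: φ=-90°, α=60°
  d=(0.5000,0.8660)  start (4,2)  tX=1.3600 tY=0.7621  stride 1/|dx|=2.0000 1/|dy|=1.1547
    cross y-line → (4,3), t=0.7621
    cross x-line → (5,3), t=1.3600
    cross y-line → (5,4), t=1.9168 (wall)
  → r_1 = 1.9168
beam 2: φ=0°, α=150°
  d=(-0.8660,0.5000)  start (4,2)  tX=0.3695 tY=1.3200  stride 1/|dx|=1.1547 1/|dy|=2.0000
    cross x-line → (3,2), t=0.3695
    cross y-line → (3,3), t=1.3200
    cross x-line → (2,3), t=1.5242
    cross x-line → (1,3), t=2.6789
    cross y-line → (1,4), t=3.3200
    cross x-line → (0,4), t=3.8336 (wall)
  → r_2 = 3.8336
beam 3: φ=90°, α=240°
  d=(-0.5000,-0.8660)  start (4,2)  tX=0.6400 tY=0.3926  stride 1/|dx|=2.0000 1/|dy|=1.1547
    cross y-line → (4,1), t=0.3926
    cross x-line → (3,1), t=0.6400
    cross y-line → (3,0), t=1.5473 (wall)
  → r_3 = 1.5473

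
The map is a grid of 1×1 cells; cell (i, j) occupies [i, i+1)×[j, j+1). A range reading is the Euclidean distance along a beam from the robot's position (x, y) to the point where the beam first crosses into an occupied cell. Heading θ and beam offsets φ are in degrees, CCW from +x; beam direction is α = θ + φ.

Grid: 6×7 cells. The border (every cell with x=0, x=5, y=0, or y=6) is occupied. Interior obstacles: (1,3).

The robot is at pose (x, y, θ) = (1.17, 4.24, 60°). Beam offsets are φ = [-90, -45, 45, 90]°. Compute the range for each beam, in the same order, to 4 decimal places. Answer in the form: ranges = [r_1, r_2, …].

ranges = [0.4800, 3.9651, 0.6568, 0.1963]

beam 1: φ=-90°, α=330°
  direction (0.8660, -0.5000); cell (1,4); t to first gridline: x 0.9584, y 0.4800 (then +1.1547 / +2.0000)
    (1,3) via y @ 0.4800  # hit
  → r_1 = 0.4800
beam 2: φ=-45°, α=15°
  direction (0.9659, 0.2588); cell (1,4); t to first gridline: x 0.8593, y 2.9364 (then +1.0353 / +3.8637)
    (2,4) via x @ 0.8593
    (3,4) via x @ 1.8946
    (4,4) via x @ 2.9298
    (4,5) via y @ 2.9364
    (5,5) via x @ 3.9651  # hit
  → r_2 = 3.9651
beam 3: φ=45°, α=105°
  direction (-0.2588, 0.9659); cell (1,4); t to first gridline: x 0.6568, y 0.7868 (then +3.8637 / +1.0353)
    (0,4) via x @ 0.6568  # hit
  → r_3 = 0.6568
beam 4: φ=90°, α=150°
  direction (-0.8660, 0.5000); cell (1,4); t to first gridline: x 0.1963, y 1.5200 (then +1.1547 / +2.0000)
    (0,4) via x @ 0.1963  # hit
  → r_4 = 0.1963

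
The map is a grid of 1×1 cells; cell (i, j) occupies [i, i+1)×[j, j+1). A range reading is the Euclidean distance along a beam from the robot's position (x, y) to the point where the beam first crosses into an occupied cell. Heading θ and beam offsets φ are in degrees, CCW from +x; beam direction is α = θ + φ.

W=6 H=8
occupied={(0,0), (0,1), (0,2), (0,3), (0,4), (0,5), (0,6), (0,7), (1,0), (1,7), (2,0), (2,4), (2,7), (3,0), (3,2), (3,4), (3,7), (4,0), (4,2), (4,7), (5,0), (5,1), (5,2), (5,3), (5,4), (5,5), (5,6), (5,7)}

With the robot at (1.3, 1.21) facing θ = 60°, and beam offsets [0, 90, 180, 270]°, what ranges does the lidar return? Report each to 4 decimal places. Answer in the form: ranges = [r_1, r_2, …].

beam 1: φ=0°, α=60°
  direction (0.5000, 0.8660); cell (1,1); t to first gridline: x 1.4000, y 0.9122 (then +2.0000 / +1.1547)
    (1,2) via y @ 0.9122
    (2,2) via x @ 1.4000
    (2,3) via y @ 2.0669
    (2,4) via y @ 3.2216  # hit
  → r_1 = 3.2216
beam 2: φ=90°, α=150°
  direction (-0.8660, 0.5000); cell (1,1); t to first gridline: x 0.3464, y 1.5800 (then +1.1547 / +2.0000)
    (0,1) via x @ 0.3464  # hit
  → r_2 = 0.3464
beam 3: φ=180°, α=240°
  direction (-0.5000, -0.8660); cell (1,1); t to first gridline: x 0.6000, y 0.2425 (then +2.0000 / +1.1547)
    (1,0) via y @ 0.2425  # hit
  → r_3 = 0.2425
beam 4: φ=270°, α=330°
  direction (0.8660, -0.5000); cell (1,1); t to first gridline: x 0.8083, y 0.4200 (then +1.1547 / +2.0000)
    (1,0) via y @ 0.4200  # hit
  → r_4 = 0.4200

ranges = [3.2216, 0.3464, 0.2425, 0.4200]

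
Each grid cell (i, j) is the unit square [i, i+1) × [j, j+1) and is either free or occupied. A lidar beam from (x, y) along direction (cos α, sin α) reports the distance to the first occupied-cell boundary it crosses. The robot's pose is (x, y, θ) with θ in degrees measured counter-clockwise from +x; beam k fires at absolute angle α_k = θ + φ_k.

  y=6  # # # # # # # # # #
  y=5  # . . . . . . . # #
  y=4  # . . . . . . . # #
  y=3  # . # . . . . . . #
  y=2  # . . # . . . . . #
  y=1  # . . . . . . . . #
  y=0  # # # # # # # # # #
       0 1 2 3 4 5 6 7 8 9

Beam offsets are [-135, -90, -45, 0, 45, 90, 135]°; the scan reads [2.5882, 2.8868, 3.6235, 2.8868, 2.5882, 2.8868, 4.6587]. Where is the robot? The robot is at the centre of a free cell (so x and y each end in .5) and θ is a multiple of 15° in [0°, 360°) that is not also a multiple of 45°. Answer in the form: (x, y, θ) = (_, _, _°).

The pose lattice has 36·16 = 576 candidates. Test each by forward raycasting.
  (5.5, 2.5, 330°): beam 1 = 1.5529 ≠ 2.5882 ✗
  (6.5, 1.5, 150°): beam 2 = 3.0000 ≠ 2.8868 ✗
  (8.5, 2.5, 105°): beam 1 = 0.5774 ≠ 2.5882 ✗
  …
  (5.5, 3.5, 30°): r_1=2.5882, r_2=2.8868, r_3=3.6235, r_4=2.8868, r_5=2.5882, r_6=2.8868, r_7=4.6587 — all match ✓
No second candidate reproduces the full scan.

(x, y, θ) = (5.5, 3.5, 30°)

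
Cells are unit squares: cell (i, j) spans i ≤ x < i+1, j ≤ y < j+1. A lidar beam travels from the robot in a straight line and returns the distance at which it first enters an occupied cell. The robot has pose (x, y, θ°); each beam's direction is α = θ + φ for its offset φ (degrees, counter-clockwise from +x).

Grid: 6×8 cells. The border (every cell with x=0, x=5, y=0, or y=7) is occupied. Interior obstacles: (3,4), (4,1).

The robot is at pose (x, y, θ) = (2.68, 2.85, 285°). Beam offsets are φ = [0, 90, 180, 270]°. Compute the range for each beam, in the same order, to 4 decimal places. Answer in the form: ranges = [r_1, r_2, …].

beam 1: φ=0°, α=285°
  direction (0.2588, -0.9659); cell (2,2); t to first gridline: x 1.2364, y 0.8800 (then +3.8637 / +1.0353)
    (2,1) via y @ 0.8800
    (3,1) via x @ 1.2364
    (3,0) via y @ 1.9153  # hit
  → r_1 = 1.9153
beam 2: φ=90°, α=15°
  direction (0.9659, 0.2588); cell (2,2); t to first gridline: x 0.3313, y 0.5796 (then +1.0353 / +3.8637)
    (3,2) via x @ 0.3313
    (3,3) via y @ 0.5796
    (4,3) via x @ 1.3666
    (5,3) via x @ 2.4018  # hit
  → r_2 = 2.4018
beam 3: φ=180°, α=105°
  direction (-0.2588, 0.9659); cell (2,2); t to first gridline: x 2.6273, y 0.1553 (then +3.8637 / +1.0353)
    (2,3) via y @ 0.1553
    (2,4) via y @ 1.1906
    (2,5) via y @ 2.2258
    (1,5) via x @ 2.6273
    (1,6) via y @ 3.2611
    (1,7) via y @ 4.2964  # hit
  → r_3 = 4.2964
beam 4: φ=270°, α=195°
  direction (-0.9659, -0.2588); cell (2,2); t to first gridline: x 0.7040, y 3.2841 (then +1.0353 / +3.8637)
    (1,2) via x @ 0.7040
    (0,2) via x @ 1.7393  # hit
  → r_4 = 1.7393

ranges = [1.9153, 2.4018, 4.2964, 1.7393]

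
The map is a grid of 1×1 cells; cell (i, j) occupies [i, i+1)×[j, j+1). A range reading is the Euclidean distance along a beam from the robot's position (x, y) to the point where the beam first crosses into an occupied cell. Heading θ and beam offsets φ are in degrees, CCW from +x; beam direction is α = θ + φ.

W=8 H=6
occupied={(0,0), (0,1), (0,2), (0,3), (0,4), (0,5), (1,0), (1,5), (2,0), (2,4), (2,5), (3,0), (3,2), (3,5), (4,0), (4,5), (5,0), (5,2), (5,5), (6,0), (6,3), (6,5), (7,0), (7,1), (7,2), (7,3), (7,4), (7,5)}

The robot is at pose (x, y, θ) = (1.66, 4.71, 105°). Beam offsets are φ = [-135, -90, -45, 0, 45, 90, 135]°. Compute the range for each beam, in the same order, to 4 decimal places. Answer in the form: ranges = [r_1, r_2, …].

beam 1: φ=-135°, α=330°
  direction (0.8660, -0.5000); cell (1,4); t to first gridline: x 0.3926, y 1.4200 (then +1.1547 / +2.0000)
    (2,4) via x @ 0.3926  # hit
  → r_1 = 0.3926
beam 2: φ=-90°, α=15°
  direction (0.9659, 0.2588); cell (1,4); t to first gridline: x 0.3520, y 1.1205 (then +1.0353 / +3.8637)
    (2,4) via x @ 0.3520  # hit
  → r_2 = 0.3520
beam 3: φ=-45°, α=60°
  direction (0.5000, 0.8660); cell (1,4); t to first gridline: x 0.6800, y 0.3349 (then +2.0000 / +1.1547)
    (1,5) via y @ 0.3349  # hit
  → r_3 = 0.3349
beam 4: φ=0°, α=105°
  direction (-0.2588, 0.9659); cell (1,4); t to first gridline: x 2.5500, y 0.3002 (then +3.8637 / +1.0353)
    (1,5) via y @ 0.3002  # hit
  → r_4 = 0.3002
beam 5: φ=45°, α=150°
  direction (-0.8660, 0.5000); cell (1,4); t to first gridline: x 0.7621, y 0.5800 (then +1.1547 / +2.0000)
    (1,5) via y @ 0.5800  # hit
  → r_5 = 0.5800
beam 6: φ=90°, α=195°
  direction (-0.9659, -0.2588); cell (1,4); t to first gridline: x 0.6833, y 2.7432 (then +1.0353 / +3.8637)
    (0,4) via x @ 0.6833  # hit
  → r_6 = 0.6833
beam 7: φ=135°, α=240°
  direction (-0.5000, -0.8660); cell (1,4); t to first gridline: x 1.3200, y 0.8198 (then +2.0000 / +1.1547)
    (1,3) via y @ 0.8198
    (0,3) via x @ 1.3200  # hit
  → r_7 = 1.3200

ranges = [0.3926, 0.3520, 0.3349, 0.3002, 0.5800, 0.6833, 1.3200]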